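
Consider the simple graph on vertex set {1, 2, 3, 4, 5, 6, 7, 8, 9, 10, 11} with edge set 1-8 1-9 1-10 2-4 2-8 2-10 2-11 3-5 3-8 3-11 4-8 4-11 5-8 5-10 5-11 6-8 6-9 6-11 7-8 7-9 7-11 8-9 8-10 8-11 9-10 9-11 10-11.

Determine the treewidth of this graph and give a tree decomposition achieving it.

Treewidth 3.
Bags: B1 = {5, 8, 10, 11}  B2 = {8, 9, 10, 11}  B3 = {1, 8, 9, 10}  B4 = {6, 8, 9, 11}  B5 = {3, 5, 8, 11}  B6 = {2, 8, 10, 11}  B7 = {2, 4, 8, 11}  B8 = {7, 8, 9, 11}
Tree: B1–B2, B2–B3, B2–B4, B1–B5, B1–B6, B6–B7, B2–B8

The largest bag has 4 vertices, giving width 3; this decomposition certifies tw(G) ≤ 3. Conversely, {1, 8, 9, 10} is a clique of size 4, and the vertices of any clique must share a bag in every tree decomposition; so some bag has ≥ 4 vertices and tw(G) ≥ 3. Therefore the treewidth is 3.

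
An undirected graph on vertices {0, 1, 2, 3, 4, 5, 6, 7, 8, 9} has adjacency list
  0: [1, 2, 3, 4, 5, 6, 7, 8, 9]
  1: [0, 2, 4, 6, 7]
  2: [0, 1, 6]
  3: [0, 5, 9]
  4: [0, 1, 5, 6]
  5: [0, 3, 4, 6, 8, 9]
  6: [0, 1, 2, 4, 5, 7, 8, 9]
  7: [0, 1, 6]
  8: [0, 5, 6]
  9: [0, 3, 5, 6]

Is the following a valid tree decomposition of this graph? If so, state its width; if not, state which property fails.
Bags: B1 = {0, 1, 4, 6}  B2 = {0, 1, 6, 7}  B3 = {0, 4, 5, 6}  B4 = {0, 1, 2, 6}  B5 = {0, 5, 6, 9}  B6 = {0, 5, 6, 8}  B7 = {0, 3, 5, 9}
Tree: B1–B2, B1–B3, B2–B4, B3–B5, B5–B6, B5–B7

Yes; width 3.

Every vertex of G appears in some bag (union = {0, 1, 2, 3, 4, 5, 6, 7, 8, 9}); every edge is covered by a bag; and for each vertex v the set of bags containing v is connected in the bag tree. The decomposition is therefore valid. The largest bag has 4 vertices, so the width is 3.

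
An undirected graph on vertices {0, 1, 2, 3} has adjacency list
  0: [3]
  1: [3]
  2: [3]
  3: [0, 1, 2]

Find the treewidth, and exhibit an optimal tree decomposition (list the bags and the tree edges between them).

Treewidth 1.
One optimal decomposition is:
Bags: B1 = {1, 3}  B2 = {2, 3}  B3 = {0, 3}
Tree: B1–B2, B2–B3

Every bag has size at most 2, so the width is 2 − 1 = 1 and tw(G) ≤ 1. Any graph with an edge has treewidth ≥ 1, and G has the edge 3–1. The upper and lower bounds meet at 1, so that is the treewidth.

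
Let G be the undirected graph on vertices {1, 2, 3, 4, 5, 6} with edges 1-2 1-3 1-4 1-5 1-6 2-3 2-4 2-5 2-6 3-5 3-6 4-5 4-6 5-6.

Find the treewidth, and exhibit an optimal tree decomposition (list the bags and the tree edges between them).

Each bag holds 5 vertices, so the decomposition has width 4, which upper-bounds the treewidth. On the other hand G contains the 5-clique {1, 2, 3, 5, 6}. A clique must lie in a single bag of any decomposition, so no decomposition can have width below 4. Therefore the treewidth is 4.

Treewidth 4.
Bags: B1 = {1, 2, 4, 5, 6}  B2 = {1, 2, 3, 5, 6}
Tree: B1–B2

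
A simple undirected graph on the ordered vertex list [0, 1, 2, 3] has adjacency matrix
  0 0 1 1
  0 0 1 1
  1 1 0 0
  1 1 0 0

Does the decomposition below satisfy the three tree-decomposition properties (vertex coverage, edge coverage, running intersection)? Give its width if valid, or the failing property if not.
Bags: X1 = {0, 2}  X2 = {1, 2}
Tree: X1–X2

A tree decomposition must satisfy three properties: every vertex lies in some bag; for every edge, both endpoints lie together in some bag; and for every vertex, the bags containing it form a connected subtree. Here vertex 3 appears in no bag, so the decomposition is invalid.

No — vertex 3 appears in no bag.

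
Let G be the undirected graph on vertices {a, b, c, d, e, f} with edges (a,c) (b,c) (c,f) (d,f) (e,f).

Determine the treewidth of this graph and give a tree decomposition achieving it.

Each bag holds 2 vertices, so the decomposition has width 1, which upper-bounds the treewidth. Any graph with an edge has treewidth ≥ 1, and G has the edge e–f. Hence tw(G) = 1 exactly.

Treewidth 1.
One optimal decomposition is:
Bags: B1 = {e, f}  B2 = {c, f}  B3 = {d, f}  B4 = {a, c}  B5 = {b, c}
Tree: B1–B2, B1–B3, B2–B4, B2–B5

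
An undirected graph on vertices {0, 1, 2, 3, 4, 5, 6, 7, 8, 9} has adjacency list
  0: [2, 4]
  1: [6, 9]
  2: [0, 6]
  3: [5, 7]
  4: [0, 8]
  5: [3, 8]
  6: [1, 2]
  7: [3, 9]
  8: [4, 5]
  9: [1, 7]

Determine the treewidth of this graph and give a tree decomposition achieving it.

Treewidth 2.
One such decomposition:
Bags: B1 = {0, 2, 4}  B2 = {2, 4, 6}  B3 = {1, 4, 6}  B4 = {1, 4, 9}  B5 = {4, 7, 9}  B6 = {3, 4, 7}  B7 = {3, 4, 5}  B8 = {4, 5, 8}
Tree: B1–B2, B2–B3, B3–B4, B4–B5, B5–B6, B6–B7, B7–B8

The largest bag has 3 vertices, giving width 2; this decomposition certifies tw(G) ≤ 2. Since 4–0–2–6–1–9–7–3–5–8–4 is a cycle in G, G is not acyclic. Forests are exactly the graphs of treewidth ≤ 1, so tw(G) ≥ 2. Hence tw(G) = 2 exactly.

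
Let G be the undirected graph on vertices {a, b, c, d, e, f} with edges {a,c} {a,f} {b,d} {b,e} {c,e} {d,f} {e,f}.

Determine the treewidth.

A width-2 tree decomposition is:
Bags: B1 = {a, c, f}  B2 = {c, e, f}  B3 = {d, e, f}  B4 = {b, d, e}
Tree: B1–B2, B2–B3, B3–B4
Each bag holds 3 vertices, so the decomposition has width 2, which upper-bounds the treewidth. For the lower bound, G contains the cycle a–c–e–f–a, so G is not a forest; only forests have treewidth ≤ 1, hence tw(G) ≥ 2. The upper and lower bounds meet at 2, so that is the treewidth.

2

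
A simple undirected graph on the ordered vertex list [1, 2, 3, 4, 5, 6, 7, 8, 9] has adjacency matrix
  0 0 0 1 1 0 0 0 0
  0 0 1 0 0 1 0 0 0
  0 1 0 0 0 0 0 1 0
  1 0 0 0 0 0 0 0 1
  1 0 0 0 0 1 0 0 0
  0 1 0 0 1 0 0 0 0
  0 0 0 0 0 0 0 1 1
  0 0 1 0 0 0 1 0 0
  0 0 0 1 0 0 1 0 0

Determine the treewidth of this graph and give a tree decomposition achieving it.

Each bag holds 3 vertices, so the decomposition has width 2, which upper-bounds the treewidth. The edges 1–5–6–2–3–8–7–9–4–1 form a cycle, so G is not a tree and its treewidth is at least 2. Therefore the treewidth is 2.

Treewidth 2.
One optimal decomposition is:
Bags: B1 = {1, 5, 6}  B2 = {1, 2, 6}  B3 = {1, 2, 3}  B4 = {1, 3, 8}  B5 = {1, 7, 8}  B6 = {1, 7, 9}  B7 = {1, 4, 9}
Tree: B1–B2, B2–B3, B3–B4, B4–B5, B5–B6, B6–B7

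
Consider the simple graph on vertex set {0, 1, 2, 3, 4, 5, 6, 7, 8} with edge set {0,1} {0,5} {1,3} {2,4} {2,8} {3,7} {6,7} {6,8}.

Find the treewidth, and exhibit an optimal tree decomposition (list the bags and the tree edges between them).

Treewidth 1.
Bags: B1 = {0, 5}  B2 = {0, 1}  B3 = {1, 3}  B4 = {3, 7}  B5 = {6, 7}  B6 = {6, 8}  B7 = {2, 8}  B8 = {2, 4}
Tree: B1–B2, B2–B3, B3–B4, B4–B5, B5–B6, B6–B7, B7–B8

Every bag has size at most 2, so the width is 2 − 1 = 1 and tw(G) ≤ 1. Since G has at least one edge (e.g. 5–0), it is not an edgeless graph, so tw(G) ≥ 1. Hence tw(G) = 1 exactly.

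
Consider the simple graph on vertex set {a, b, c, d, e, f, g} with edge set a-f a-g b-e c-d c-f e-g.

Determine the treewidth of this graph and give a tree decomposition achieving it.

The largest bag has 2 vertices, giving width 1; this decomposition certifies tw(G) ≤ 1. Since G has at least one edge (e.g. b–e), it is not an edgeless graph, so tw(G) ≥ 1. The upper and lower bounds meet at 1, so that is the treewidth.

Treewidth 1.
Bags: B1 = {b, e}  B2 = {e, g}  B3 = {a, g}  B4 = {a, f}  B5 = {c, f}  B6 = {c, d}
Tree: B1–B2, B2–B3, B3–B4, B4–B5, B5–B6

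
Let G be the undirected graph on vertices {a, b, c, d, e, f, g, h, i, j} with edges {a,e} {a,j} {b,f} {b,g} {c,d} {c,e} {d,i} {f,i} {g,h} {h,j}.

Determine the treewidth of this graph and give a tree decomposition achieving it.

Every bag has size at most 3, so the width is 3 − 1 = 2 and tw(G) ≤ 2. For the lower bound, G contains the cycle b–g–h–j–a–e–c–d–i–f–b, so G is not a forest; only forests have treewidth ≤ 1, hence tw(G) ≥ 2. Hence tw(G) = 2 exactly.

Treewidth 2.
One optimal decomposition is:
Bags: B1 = {b, g, h}  B2 = {b, h, j}  B3 = {a, b, j}  B4 = {a, b, e}  B5 = {b, c, e}  B6 = {b, c, d}  B7 = {b, d, i}  B8 = {b, f, i}
Tree: B1–B2, B2–B3, B3–B4, B4–B5, B5–B6, B6–B7, B7–B8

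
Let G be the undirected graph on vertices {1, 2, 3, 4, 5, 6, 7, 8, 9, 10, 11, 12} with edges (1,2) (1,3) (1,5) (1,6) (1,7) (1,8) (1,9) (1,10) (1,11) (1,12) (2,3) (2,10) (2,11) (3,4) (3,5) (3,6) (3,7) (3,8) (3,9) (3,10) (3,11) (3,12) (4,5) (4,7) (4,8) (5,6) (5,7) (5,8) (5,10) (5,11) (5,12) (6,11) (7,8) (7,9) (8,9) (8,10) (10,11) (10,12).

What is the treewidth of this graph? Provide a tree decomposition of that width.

Treewidth 4.
Bags: B1 = {1, 3, 5, 7, 8}  B2 = {1, 3, 5, 8, 10}  B3 = {1, 3, 5, 10, 11}  B4 = {1, 2, 3, 10, 11}  B5 = {1, 3, 5, 6, 11}  B6 = {1, 3, 7, 8, 9}  B7 = {1, 3, 5, 10, 12}  B8 = {3, 4, 5, 7, 8}
Tree: B1–B2, B2–B3, B3–B4, B3–B5, B1–B6, B3–B7, B1–B8

Every bag has size at most 5, so the width is 5 − 1 = 4 and tw(G) ≤ 4. Conversely, {1, 3, 7, 8, 9} is a clique of size 5, and the vertices of any clique must share a bag in every tree decomposition; so some bag has ≥ 5 vertices and tw(G) ≥ 4. The upper and lower bounds meet at 4, so that is the treewidth.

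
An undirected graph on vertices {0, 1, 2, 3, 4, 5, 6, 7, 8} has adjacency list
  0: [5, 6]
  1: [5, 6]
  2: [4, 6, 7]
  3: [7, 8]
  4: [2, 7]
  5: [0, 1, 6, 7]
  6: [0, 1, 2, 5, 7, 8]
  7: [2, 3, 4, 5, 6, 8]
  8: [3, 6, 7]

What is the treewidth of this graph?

2

A width-2 tree decomposition is:
Bags: B1 = {2, 6, 7}  B2 = {5, 6, 7}  B3 = {6, 7, 8}  B4 = {3, 7, 8}  B5 = {2, 4, 7}  B6 = {1, 5, 6}  B7 = {0, 5, 6}
Tree: B1–B2, B2–B3, B3–B4, B1–B5, B2–B6, B6–B7
Every bag has size at most 3, so the width is 3 − 1 = 2 and tw(G) ≤ 2. Conversely, {3, 7, 8} is a clique of size 3, and the vertices of any clique must share a bag in every tree decomposition; so some bag has ≥ 3 vertices and tw(G) ≥ 2. Hence tw(G) = 2 exactly.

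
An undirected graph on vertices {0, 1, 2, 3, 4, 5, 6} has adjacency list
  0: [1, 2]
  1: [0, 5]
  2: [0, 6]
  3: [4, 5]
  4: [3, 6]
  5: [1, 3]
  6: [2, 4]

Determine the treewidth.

2

A width-2 tree decomposition is:
Bags: B1 = {0, 2, 6}  B2 = {0, 4, 6}  B3 = {0, 3, 4}  B4 = {0, 3, 5}  B5 = {0, 1, 5}
Tree: B1–B2, B2–B3, B3–B4, B4–B5
Each bag holds 3 vertices, so the decomposition has width 2, which upper-bounds the treewidth. The edges 0–2–6–4–3–5–1–0 form a cycle, so G is not a tree and its treewidth is at least 2. Hence tw(G) = 2 exactly.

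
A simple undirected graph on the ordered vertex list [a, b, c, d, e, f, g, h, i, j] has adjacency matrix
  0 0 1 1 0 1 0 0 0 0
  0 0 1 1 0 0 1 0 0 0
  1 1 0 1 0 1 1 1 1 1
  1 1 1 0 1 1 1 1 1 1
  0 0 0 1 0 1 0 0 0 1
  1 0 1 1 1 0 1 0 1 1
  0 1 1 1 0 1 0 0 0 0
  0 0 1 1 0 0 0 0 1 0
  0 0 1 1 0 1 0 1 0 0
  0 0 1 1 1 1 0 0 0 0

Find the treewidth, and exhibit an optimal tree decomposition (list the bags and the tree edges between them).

Every bag has size at most 4, so the width is 4 − 1 = 3 and tw(G) ≤ 3. For the lower bound, the 4 vertices {d, e, f, j} are pairwise adjacent, and any tree decomposition puts a clique entirely inside one bag — forcing width ≥ 3. Combining the bounds, tw(G) = 3.

Treewidth 3.
One such decomposition:
Bags: B1 = {a, c, d, f}  B2 = {c, d, f, g}  B3 = {c, d, f, i}  B4 = {c, d, f, j}  B5 = {b, c, d, g}  B6 = {c, d, h, i}  B7 = {d, e, f, j}
Tree: B1–B2, B1–B3, B3–B4, B2–B5, B3–B6, B4–B7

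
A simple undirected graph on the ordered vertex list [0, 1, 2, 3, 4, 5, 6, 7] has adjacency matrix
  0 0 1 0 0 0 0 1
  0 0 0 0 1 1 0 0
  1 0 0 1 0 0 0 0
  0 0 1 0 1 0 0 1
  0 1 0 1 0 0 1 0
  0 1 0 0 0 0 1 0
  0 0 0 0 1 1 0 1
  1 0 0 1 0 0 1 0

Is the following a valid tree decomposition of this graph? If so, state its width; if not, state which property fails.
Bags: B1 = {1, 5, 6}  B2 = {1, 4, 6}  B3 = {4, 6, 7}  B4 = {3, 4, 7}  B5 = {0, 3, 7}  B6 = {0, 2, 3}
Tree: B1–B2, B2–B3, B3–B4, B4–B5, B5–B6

Checking the three conditions: (i) the bags cover all of {0, 1, 2, 3, 4, 5, 6, 7}; (ii) for each edge, some bag contains both endpoints; (iii) the bags containing any fixed vertex form a subtree. All hold, so the decomposition is valid with width 3 − 1 = 2.

Yes; width 2.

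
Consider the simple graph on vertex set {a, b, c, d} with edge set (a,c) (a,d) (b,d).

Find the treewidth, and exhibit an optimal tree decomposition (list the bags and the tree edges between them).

The largest bag has 2 vertices, giving width 1; this decomposition certifies tw(G) ≤ 1. Any graph with an edge has treewidth ≥ 1, and G has the edge a–d. Hence tw(G) = 1 exactly.

Treewidth 1.
Bags: B1 = {a, d}  B2 = {a, c}  B3 = {b, d}
Tree: B1–B2, B1–B3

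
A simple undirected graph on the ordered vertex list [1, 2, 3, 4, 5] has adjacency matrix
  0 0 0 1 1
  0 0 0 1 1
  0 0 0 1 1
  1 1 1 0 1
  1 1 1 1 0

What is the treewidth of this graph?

A width-2 tree decomposition is:
Bags: B1 = {1, 4, 5}  B2 = {2, 4, 5}  B3 = {3, 4, 5}
Tree: B1–B2, B2–B3
Each bag holds 3 vertices, so the decomposition has width 2, which upper-bounds the treewidth. On the other hand G contains the 3-clique {1, 4, 5}. A clique must lie in a single bag of any decomposition, so no decomposition can have width below 2. Hence tw(G) = 2 exactly.

2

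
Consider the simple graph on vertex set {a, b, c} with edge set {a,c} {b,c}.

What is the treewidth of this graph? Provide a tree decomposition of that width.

Treewidth 1.
One such decomposition:
Bags: B1 = {a, c}  B2 = {b, c}
Tree: B1–B2

Every bag has size at most 2, so the width is 2 − 1 = 1 and tw(G) ≤ 1. Since G has at least one edge (e.g. a–c), it is not an edgeless graph, so tw(G) ≥ 1. The upper and lower bounds meet at 1, so that is the treewidth.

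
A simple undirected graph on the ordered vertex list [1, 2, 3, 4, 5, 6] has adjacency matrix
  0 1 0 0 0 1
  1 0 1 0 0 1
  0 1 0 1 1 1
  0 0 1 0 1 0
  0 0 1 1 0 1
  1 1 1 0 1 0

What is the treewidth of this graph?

A width-2 tree decomposition is:
Bags: B1 = {1, 2, 6}  B2 = {2, 3, 6}  B3 = {3, 5, 6}  B4 = {3, 4, 5}
Tree: B1–B2, B2–B3, B3–B4
Every bag has size at most 3, so the width is 3 − 1 = 2 and tw(G) ≤ 2. Conversely, {1, 2, 6} is a clique of size 3, and the vertices of any clique must share a bag in every tree decomposition; so some bag has ≥ 3 vertices and tw(G) ≥ 2. The upper and lower bounds meet at 2, so that is the treewidth.

2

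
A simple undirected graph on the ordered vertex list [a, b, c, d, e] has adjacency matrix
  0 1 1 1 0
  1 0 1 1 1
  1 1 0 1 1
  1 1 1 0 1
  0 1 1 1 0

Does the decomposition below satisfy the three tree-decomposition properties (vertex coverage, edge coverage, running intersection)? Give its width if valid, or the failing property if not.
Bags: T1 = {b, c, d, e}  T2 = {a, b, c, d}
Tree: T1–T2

Yes; width 3.

Checking the three conditions: (i) the bags cover all of {a, b, c, d, e}; (ii) for each edge, some bag contains both endpoints; (iii) the bags containing any fixed vertex form a subtree. All hold, so the decomposition is valid with width 4 − 1 = 3.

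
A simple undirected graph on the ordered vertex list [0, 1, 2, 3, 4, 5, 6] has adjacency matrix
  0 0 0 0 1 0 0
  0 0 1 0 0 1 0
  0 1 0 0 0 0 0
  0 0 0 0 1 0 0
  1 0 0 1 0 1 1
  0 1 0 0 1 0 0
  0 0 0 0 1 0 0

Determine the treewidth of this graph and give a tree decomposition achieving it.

Each bag holds 2 vertices, so the decomposition has width 1, which upper-bounds the treewidth. G has an edge, so its treewidth is at least 1. The upper and lower bounds meet at 1, so that is the treewidth.

Treewidth 1.
One such decomposition:
Bags: B1 = {0, 4}  B2 = {4, 5}  B3 = {3, 4}  B4 = {1, 5}  B5 = {4, 6}  B6 = {1, 2}
Tree: B1–B2, B2–B3, B2–B4, B2–B5, B4–B6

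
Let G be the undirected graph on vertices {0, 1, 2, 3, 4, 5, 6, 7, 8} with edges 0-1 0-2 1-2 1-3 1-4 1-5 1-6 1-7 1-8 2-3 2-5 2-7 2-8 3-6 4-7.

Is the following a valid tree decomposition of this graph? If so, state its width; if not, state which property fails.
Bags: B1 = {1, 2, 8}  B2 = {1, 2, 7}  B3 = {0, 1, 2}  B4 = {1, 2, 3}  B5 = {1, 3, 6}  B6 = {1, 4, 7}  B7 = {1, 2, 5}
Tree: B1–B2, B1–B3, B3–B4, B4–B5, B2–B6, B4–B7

Vertex coverage: the bags together contain {0, 1, 2, 3, 4, 5, 6, 7, 8}, the full vertex set. Edge coverage: each edge of G has both endpoints in at least one bag. Running intersection: for every vertex, the bags containing it form a connected subtree. All three properties hold, so this is a valid tree decomposition of width max|bag| − 1 = 2, and hence tw(G) ≤ 2.

Yes; width 2.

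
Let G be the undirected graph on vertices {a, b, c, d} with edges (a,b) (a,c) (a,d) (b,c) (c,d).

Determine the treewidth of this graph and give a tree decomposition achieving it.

Treewidth 2.
Bags: B1 = {a, c, d}  B2 = {a, b, c}
Tree: B1–B2

The largest bag has 3 vertices, giving width 2; this decomposition certifies tw(G) ≤ 2. For the lower bound, the 3 vertices {a, c, d} are pairwise adjacent, and any tree decomposition puts a clique entirely inside one bag — forcing width ≥ 2. The upper and lower bounds meet at 2, so that is the treewidth.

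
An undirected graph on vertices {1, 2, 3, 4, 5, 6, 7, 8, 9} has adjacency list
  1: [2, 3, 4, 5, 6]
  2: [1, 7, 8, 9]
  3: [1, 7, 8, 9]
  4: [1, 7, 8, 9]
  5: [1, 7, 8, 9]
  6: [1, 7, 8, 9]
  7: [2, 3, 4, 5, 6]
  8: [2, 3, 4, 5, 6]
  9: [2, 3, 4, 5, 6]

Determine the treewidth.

4

A width-4 tree decomposition is:
Bags: B1 = {1, 6, 7, 8, 9}  B2 = {1, 5, 7, 8, 9}  B3 = {1, 2, 7, 8, 9}  B4 = {1, 3, 7, 8, 9}  B5 = {1, 4, 7, 8, 9}
Tree: B1–B2, B2–B3, B3–B4, B4–B5
Each bag holds 5 vertices, so the decomposition has width 4, which upper-bounds the treewidth. For the lower bound: the 5 vertex sets {6,7}, {5,8}, {2,9}, {1}, {3} are disjoint, each induces a connected subgraph, and every pair is joined by at least one edge of G. Contracting each set to a single vertex therefore yields K_{5} as a minor, and since treewidth is minor-monotone, tw(G) ≥ tw(K_{5}) = 4. Hence tw(G) = 4 exactly.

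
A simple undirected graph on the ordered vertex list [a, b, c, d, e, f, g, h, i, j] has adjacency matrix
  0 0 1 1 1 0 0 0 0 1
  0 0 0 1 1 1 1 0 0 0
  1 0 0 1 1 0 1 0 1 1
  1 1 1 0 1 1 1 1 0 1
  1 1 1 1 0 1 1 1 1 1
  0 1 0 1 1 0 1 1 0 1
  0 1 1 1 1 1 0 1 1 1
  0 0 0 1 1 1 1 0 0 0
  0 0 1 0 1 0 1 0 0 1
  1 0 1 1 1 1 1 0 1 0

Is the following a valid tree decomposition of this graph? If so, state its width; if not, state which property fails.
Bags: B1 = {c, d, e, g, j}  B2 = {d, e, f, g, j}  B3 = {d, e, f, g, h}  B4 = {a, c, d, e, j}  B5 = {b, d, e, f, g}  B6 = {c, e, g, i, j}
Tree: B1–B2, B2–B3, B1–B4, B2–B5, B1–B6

Yes; width 4.

Vertex coverage: the bags together contain {a, b, c, d, e, f, g, h, i, j}, the full vertex set. Edge coverage: each edge of G has both endpoints in at least one bag. Running intersection: for every vertex, the bags containing it form a connected subtree. All three properties hold, so this is a valid tree decomposition of width max|bag| − 1 = 4, and hence tw(G) ≤ 4.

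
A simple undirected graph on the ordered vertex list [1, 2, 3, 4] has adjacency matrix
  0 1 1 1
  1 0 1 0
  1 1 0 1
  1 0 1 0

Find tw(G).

2

A width-2 tree decomposition is:
Bags: B1 = {1, 3, 4}  B2 = {1, 2, 3}
Tree: B1–B2
The largest bag has 3 vertices, giving width 2; this decomposition certifies tw(G) ≤ 2. On the other hand G contains the 3-clique {1, 2, 3}. A clique must lie in a single bag of any decomposition, so no decomposition can have width below 2. The upper and lower bounds meet at 2, so that is the treewidth.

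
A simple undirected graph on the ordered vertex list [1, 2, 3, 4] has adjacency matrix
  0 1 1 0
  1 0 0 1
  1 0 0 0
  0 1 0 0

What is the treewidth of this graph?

1

A width-1 tree decomposition is:
Bags: B1 = {1, 2}  B2 = {2, 4}  B3 = {1, 3}
Tree: B1–B2, B1–B3
Every bag has size at most 2, so the width is 2 − 1 = 1 and tw(G) ≤ 1. G has an edge, so its treewidth is at least 1. Combining the bounds, tw(G) = 1.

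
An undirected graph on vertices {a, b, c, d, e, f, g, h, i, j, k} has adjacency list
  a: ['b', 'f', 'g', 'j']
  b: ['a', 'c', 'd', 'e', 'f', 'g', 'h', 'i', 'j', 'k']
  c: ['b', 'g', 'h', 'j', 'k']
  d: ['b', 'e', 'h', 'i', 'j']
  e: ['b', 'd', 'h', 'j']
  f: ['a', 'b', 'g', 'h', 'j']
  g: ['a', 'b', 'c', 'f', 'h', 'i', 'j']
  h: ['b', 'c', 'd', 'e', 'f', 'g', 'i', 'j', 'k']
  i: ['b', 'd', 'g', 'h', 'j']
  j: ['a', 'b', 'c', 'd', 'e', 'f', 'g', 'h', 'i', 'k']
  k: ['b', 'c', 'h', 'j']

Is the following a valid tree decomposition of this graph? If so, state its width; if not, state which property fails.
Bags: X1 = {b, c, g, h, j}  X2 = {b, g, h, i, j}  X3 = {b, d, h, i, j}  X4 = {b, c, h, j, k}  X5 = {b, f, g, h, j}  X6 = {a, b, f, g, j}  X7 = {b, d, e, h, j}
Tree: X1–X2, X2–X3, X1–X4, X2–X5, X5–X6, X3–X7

Every vertex of G appears in some bag (union = {a, b, c, d, e, f, g, h, i, j, k}); every edge is covered by a bag; and for each vertex v the set of bags containing v is connected in the bag tree. The decomposition is therefore valid. The largest bag has 5 vertices, so the width is 4.

Yes; width 4.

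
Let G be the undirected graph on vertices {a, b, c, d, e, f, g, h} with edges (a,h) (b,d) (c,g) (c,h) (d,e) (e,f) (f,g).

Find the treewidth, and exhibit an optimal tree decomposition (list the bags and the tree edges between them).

Each bag holds 2 vertices, so the decomposition has width 1, which upper-bounds the treewidth. Any graph with an edge has treewidth ≥ 1, and G has the edge b–d. The upper and lower bounds meet at 1, so that is the treewidth.

Treewidth 1.
Bags: B1 = {b, d}  B2 = {d, e}  B3 = {e, f}  B4 = {f, g}  B5 = {c, g}  B6 = {c, h}  B7 = {a, h}
Tree: B1–B2, B2–B3, B3–B4, B4–B5, B5–B6, B6–B7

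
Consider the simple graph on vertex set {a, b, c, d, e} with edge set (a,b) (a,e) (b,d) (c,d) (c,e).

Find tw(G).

A width-2 tree decomposition is:
Bags: B1 = {b, c, d}  B2 = {b, c, e}  B3 = {a, b, e}
Tree: B1–B2, B2–B3
The largest bag has 3 vertices, giving width 2; this decomposition certifies tw(G) ≤ 2. Since b–d–c–e–a–b is a cycle in G, G is not acyclic. Forests are exactly the graphs of treewidth ≤ 1, so tw(G) ≥ 2. The upper and lower bounds meet at 2, so that is the treewidth.

2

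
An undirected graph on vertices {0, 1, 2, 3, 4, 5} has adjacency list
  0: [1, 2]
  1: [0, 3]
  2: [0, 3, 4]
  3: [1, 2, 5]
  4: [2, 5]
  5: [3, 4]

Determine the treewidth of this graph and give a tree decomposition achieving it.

Treewidth 2.
Bags: B1 = {0, 1, 3}  B2 = {0, 2, 3}  B3 = {2, 3, 5}  B4 = {2, 4, 5}
Tree: B1–B2, B2–B3, B3–B4

The largest bag has 3 vertices, giving width 2; this decomposition certifies tw(G) ≤ 2. The edges 1–0–2–3–1 form a cycle, so G is not a tree and its treewidth is at least 2. Therefore the treewidth is 2.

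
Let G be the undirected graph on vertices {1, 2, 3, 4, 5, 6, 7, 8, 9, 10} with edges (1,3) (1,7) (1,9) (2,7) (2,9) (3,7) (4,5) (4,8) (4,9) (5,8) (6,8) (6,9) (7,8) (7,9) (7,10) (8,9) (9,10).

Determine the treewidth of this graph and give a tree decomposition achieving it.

The largest bag has 3 vertices, giving width 2; this decomposition certifies tw(G) ≤ 2. On the other hand G contains the 3-clique {4, 8, 9}. A clique must lie in a single bag of any decomposition, so no decomposition can have width below 2. Hence tw(G) = 2 exactly.

Treewidth 2.
Bags: B1 = {6, 8, 9}  B2 = {4, 8, 9}  B3 = {7, 8, 9}  B4 = {4, 5, 8}  B5 = {2, 7, 9}  B6 = {7, 9, 10}  B7 = {1, 7, 9}  B8 = {1, 3, 7}
Tree: B1–B2, B1–B3, B2–B4, B3–B5, B3–B6, B5–B7, B7–B8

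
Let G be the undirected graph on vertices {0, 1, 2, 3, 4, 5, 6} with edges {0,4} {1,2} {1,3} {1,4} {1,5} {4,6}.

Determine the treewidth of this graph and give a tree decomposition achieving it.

Every bag has size at most 2, so the width is 2 − 1 = 1 and tw(G) ≤ 1. G has an edge, so its treewidth is at least 1. Therefore the treewidth is 1.

Treewidth 1.
Bags: B1 = {0, 4}  B2 = {1, 4}  B3 = {1, 3}  B4 = {1, 5}  B5 = {1, 2}  B6 = {4, 6}
Tree: B1–B2, B2–B3, B3–B4, B4–B5, B2–B6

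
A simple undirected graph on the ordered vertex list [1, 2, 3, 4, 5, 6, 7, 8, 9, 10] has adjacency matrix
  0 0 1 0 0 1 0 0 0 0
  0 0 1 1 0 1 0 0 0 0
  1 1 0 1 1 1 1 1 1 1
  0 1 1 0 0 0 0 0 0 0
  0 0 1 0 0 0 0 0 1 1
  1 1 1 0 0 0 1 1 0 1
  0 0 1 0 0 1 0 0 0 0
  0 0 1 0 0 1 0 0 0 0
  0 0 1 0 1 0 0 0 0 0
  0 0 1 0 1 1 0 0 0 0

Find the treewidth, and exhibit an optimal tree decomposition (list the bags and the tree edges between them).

Treewidth 2.
One optimal decomposition is:
Bags: B1 = {3, 6, 10}  B2 = {1, 3, 6}  B3 = {3, 6, 7}  B4 = {3, 5, 10}  B5 = {2, 3, 6}  B6 = {3, 5, 9}  B7 = {3, 6, 8}  B8 = {2, 3, 4}
Tree: B1–B2, B2–B3, B1–B4, B1–B5, B4–B6, B3–B7, B5–B8

Every bag has size at most 3, so the width is 3 − 1 = 2 and tw(G) ≤ 2. Conversely, {3, 5, 9} is a clique of size 3, and the vertices of any clique must share a bag in every tree decomposition; so some bag has ≥ 3 vertices and tw(G) ≥ 2. Combining the bounds, tw(G) = 2.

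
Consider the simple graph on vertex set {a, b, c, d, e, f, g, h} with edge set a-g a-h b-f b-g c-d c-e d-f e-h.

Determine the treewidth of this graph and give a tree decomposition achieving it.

Each bag holds 3 vertices, so the decomposition has width 2, which upper-bounds the treewidth. For the lower bound, G contains the cycle b–f–d–c–e–h–a–g–b, so G is not a forest; only forests have treewidth ≤ 1, hence tw(G) ≥ 2. Combining the bounds, tw(G) = 2.

Treewidth 2.
One optimal decomposition is:
Bags: B1 = {b, d, f}  B2 = {b, c, d}  B3 = {b, c, e}  B4 = {b, e, h}  B5 = {a, b, h}  B6 = {a, b, g}
Tree: B1–B2, B2–B3, B3–B4, B4–B5, B5–B6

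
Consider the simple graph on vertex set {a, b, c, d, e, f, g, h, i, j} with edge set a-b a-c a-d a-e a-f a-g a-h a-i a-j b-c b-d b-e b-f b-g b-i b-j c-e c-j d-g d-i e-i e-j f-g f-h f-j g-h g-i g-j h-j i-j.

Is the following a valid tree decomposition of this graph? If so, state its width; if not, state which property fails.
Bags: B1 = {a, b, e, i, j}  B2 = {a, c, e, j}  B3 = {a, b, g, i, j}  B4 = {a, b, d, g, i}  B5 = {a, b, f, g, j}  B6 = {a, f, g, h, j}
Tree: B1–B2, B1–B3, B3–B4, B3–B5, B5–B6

A tree decomposition must satisfy three properties: every vertex lies in some bag; for every edge, both endpoints lie together in some bag; and for every vertex, the bags containing it form a connected subtree. Here edge (b,c) lies in no bag, so the decomposition is invalid.

No — edge (b,c) lies in no bag.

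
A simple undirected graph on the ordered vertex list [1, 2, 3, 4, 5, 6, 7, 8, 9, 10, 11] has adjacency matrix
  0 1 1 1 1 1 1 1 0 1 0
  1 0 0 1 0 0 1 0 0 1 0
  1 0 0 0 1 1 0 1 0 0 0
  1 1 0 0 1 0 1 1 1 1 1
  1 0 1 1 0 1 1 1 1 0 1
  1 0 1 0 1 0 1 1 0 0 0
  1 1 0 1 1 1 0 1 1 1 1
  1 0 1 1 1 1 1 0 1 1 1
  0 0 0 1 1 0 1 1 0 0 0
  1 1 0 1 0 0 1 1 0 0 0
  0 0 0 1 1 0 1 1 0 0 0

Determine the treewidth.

A width-4 tree decomposition is:
Bags: B1 = {1, 4, 5, 7, 8}  B2 = {4, 5, 7, 8, 9}  B3 = {1, 4, 7, 8, 10}  B4 = {4, 5, 7, 8, 11}  B5 = {1, 5, 6, 7, 8}  B6 = {1, 3, 5, 6, 8}  B7 = {1, 2, 4, 7, 10}
Tree: B1–B2, B1–B3, B1–B4, B1–B5, B5–B6, B3–B7
Each bag holds 5 vertices, so the decomposition has width 4, which upper-bounds the treewidth. On the other hand G contains the 5-clique {1, 3, 5, 6, 8}. A clique must lie in a single bag of any decomposition, so no decomposition can have width below 4. Combining the bounds, tw(G) = 4.

4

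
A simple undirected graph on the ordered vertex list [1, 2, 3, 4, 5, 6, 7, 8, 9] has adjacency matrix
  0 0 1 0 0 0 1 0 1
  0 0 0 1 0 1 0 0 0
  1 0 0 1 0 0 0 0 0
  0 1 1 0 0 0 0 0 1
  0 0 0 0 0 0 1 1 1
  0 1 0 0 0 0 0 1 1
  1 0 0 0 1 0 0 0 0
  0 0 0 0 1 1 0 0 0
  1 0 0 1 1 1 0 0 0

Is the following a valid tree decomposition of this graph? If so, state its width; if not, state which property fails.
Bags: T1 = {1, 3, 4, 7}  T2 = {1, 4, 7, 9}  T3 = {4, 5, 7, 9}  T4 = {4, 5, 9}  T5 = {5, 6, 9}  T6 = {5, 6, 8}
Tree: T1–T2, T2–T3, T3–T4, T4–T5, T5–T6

No — vertex 2 appears in no bag.

A tree decomposition must satisfy three properties: every vertex lies in some bag; for every edge, both endpoints lie together in some bag; and for every vertex, the bags containing it form a connected subtree. Here vertex 2 appears in no bag, so the decomposition is invalid.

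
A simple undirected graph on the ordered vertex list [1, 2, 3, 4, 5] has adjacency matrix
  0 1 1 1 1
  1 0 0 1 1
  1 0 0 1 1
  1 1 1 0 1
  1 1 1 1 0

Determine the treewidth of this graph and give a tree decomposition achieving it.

Treewidth 3.
One optimal decomposition is:
Bags: B1 = {1, 3, 4, 5}  B2 = {1, 2, 4, 5}
Tree: B1–B2

Every bag has size at most 4, so the width is 4 − 1 = 3 and tw(G) ≤ 3. On the other hand G contains the 4-clique {1, 2, 4, 5}. A clique must lie in a single bag of any decomposition, so no decomposition can have width below 3. Hence tw(G) = 3 exactly.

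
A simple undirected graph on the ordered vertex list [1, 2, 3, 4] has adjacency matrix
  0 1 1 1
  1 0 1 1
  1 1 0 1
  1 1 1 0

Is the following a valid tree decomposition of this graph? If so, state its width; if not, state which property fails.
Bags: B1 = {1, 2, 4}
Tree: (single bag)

A tree decomposition must satisfy three properties: every vertex lies in some bag; for every edge, both endpoints lie together in some bag; and for every vertex, the bags containing it form a connected subtree. Here vertex 3 appears in no bag, so the decomposition is invalid.

No — vertex 3 appears in no bag.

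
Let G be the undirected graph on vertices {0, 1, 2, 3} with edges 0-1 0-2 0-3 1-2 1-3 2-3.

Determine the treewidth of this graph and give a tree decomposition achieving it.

Treewidth 3.
Bags: B1 = {0, 1, 2, 3}
Tree: (single bag)

A single bag containing all 4 vertices is trivially a valid decomposition of width 3. On the other hand G contains the 4-clique {0, 1, 2, 3}. A clique must lie in a single bag of any decomposition, so no decomposition can have width below 3. Hence tw(G) = 3 exactly.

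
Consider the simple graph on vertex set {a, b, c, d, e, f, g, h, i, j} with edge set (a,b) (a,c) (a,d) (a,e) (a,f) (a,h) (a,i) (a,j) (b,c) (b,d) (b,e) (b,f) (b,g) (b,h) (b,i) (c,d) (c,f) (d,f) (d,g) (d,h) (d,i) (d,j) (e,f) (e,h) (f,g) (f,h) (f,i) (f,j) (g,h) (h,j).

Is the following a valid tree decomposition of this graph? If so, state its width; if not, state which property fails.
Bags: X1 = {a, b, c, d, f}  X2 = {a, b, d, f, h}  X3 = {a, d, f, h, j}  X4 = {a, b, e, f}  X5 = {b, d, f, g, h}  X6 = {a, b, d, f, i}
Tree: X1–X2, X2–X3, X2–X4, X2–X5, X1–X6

A tree decomposition must satisfy three properties: every vertex lies in some bag; for every edge, both endpoints lie together in some bag; and for every vertex, the bags containing it form a connected subtree. Here edge (h,e) lies in no bag, so the decomposition is invalid.

No — edge (h,e) lies in no bag.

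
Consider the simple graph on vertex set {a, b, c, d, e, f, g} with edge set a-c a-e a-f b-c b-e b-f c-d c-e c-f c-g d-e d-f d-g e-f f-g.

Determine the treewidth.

A width-3 tree decomposition is:
Bags: B1 = {c, d, e, f}  B2 = {b, c, e, f}  B3 = {c, d, f, g}  B4 = {a, c, e, f}
Tree: B1–B2, B1–B3, B1–B4
Every bag has size at most 4, so the width is 4 − 1 = 3 and tw(G) ≤ 3. For the lower bound, the 4 vertices {c, d, f, g} are pairwise adjacent, and any tree decomposition puts a clique entirely inside one bag — forcing width ≥ 3. The upper and lower bounds meet at 3, so that is the treewidth.

3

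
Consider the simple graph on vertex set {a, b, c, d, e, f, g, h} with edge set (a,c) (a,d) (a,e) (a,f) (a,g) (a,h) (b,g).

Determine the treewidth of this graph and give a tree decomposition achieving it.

The largest bag has 2 vertices, giving width 1; this decomposition certifies tw(G) ≤ 1. Since G has at least one edge (e.g. f–a), it is not an edgeless graph, so tw(G) ≥ 1. Combining the bounds, tw(G) = 1.

Treewidth 1.
Bags: B1 = {a, f}  B2 = {a, e}  B3 = {a, h}  B4 = {a, g}  B5 = {b, g}  B6 = {a, c}  B7 = {a, d}
Tree: B1–B2, B2–B3, B1–B4, B4–B5, B1–B6, B1–B7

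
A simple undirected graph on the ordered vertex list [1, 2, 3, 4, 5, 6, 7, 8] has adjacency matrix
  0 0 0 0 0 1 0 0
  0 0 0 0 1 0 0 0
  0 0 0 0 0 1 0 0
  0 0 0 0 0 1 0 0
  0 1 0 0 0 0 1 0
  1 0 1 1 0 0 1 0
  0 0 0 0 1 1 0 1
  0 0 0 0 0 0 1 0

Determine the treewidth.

A width-1 tree decomposition is:
Bags: B1 = {4, 6}  B2 = {6, 7}  B3 = {5, 7}  B4 = {7, 8}  B5 = {2, 5}  B6 = {1, 6}  B7 = {3, 6}
Tree: B1–B2, B2–B3, B3–B4, B3–B5, B2–B6, B1–B7
The largest bag has 2 vertices, giving width 1; this decomposition certifies tw(G) ≤ 1. Since G has at least one edge (e.g. 4–6), it is not an edgeless graph, so tw(G) ≥ 1. The upper and lower bounds meet at 1, so that is the treewidth.

1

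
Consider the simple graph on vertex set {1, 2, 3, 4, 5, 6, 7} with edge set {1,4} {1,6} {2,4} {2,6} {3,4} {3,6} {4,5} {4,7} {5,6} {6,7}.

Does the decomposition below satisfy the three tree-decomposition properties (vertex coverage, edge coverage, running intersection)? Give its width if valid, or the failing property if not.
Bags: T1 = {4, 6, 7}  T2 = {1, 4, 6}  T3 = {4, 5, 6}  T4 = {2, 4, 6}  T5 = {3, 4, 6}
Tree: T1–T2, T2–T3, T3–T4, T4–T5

Yes; width 2.

Checking the three conditions: (i) the bags cover all of {1, 2, 3, 4, 5, 6, 7}; (ii) for each edge, some bag contains both endpoints; (iii) the bags containing any fixed vertex form a subtree. All hold, so the decomposition is valid with width 3 − 1 = 2.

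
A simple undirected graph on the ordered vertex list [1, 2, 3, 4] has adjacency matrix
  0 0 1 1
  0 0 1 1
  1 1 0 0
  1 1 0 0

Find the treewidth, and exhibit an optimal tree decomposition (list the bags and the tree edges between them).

The largest bag has 3 vertices, giving width 2; this decomposition certifies tw(G) ≤ 2. For the lower bound, G contains the cycle 4–1–3–2–4, so G is not a forest; only forests have treewidth ≤ 1, hence tw(G) ≥ 2. The upper and lower bounds meet at 2, so that is the treewidth.

Treewidth 2.
Bags: B1 = {1, 3, 4}  B2 = {2, 3, 4}
Tree: B1–B2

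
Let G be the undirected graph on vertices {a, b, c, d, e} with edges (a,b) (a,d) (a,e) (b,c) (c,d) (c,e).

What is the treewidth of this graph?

2

A width-2 tree decomposition is:
Bags: B1 = {a, b, c}  B2 = {a, c, d}  B3 = {a, c, e}
Tree: B1–B2, B2–B3
Every bag has size at most 3, so the width is 3 − 1 = 2 and tw(G) ≤ 2. Since b–a–d–c–b is a cycle in G, G is not acyclic. Forests are exactly the graphs of treewidth ≤ 1, so tw(G) ≥ 2. Combining the bounds, tw(G) = 2.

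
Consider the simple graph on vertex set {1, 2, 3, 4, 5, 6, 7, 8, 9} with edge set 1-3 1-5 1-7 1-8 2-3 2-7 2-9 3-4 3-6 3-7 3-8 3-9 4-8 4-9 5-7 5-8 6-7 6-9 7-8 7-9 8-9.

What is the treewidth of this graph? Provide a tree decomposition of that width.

Treewidth 3.
One such decomposition:
Bags: B1 = {3, 7, 8, 9}  B2 = {1, 3, 7, 8}  B3 = {2, 3, 7, 9}  B4 = {3, 6, 7, 9}  B5 = {3, 4, 8, 9}  B6 = {1, 5, 7, 8}
Tree: B1–B2, B1–B3, B1–B4, B1–B5, B2–B6

The largest bag has 4 vertices, giving width 3; this decomposition certifies tw(G) ≤ 3. Conversely, {3, 4, 8, 9} is a clique of size 4, and the vertices of any clique must share a bag in every tree decomposition; so some bag has ≥ 4 vertices and tw(G) ≥ 3. Combining the bounds, tw(G) = 3.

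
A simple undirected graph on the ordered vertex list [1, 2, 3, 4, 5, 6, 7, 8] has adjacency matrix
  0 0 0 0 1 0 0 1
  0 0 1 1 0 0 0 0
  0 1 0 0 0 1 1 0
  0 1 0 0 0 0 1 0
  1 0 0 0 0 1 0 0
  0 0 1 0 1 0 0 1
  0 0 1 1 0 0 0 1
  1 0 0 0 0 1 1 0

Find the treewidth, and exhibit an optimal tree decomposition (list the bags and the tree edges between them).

Treewidth 2.
Bags: B1 = {2, 4, 7}  B2 = {2, 3, 7}  B3 = {3, 7, 8}  B4 = {3, 6, 8}  B5 = {1, 6, 8}  B6 = {1, 5, 6}
Tree: B1–B2, B2–B3, B3–B4, B4–B5, B5–B6

Each bag holds 3 vertices, so the decomposition has width 2, which upper-bounds the treewidth. Since 4–2–3–7–4 is a cycle in G, G is not acyclic. Forests are exactly the graphs of treewidth ≤ 1, so tw(G) ≥ 2. Hence tw(G) = 2 exactly.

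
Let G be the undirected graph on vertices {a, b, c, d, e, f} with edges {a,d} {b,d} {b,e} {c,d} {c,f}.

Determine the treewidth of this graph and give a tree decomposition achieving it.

Each bag holds 2 vertices, so the decomposition has width 1, which upper-bounds the treewidth. Since G has at least one edge (e.g. c–d), it is not an edgeless graph, so tw(G) ≥ 1. Hence tw(G) = 1 exactly.

Treewidth 1.
Bags: B1 = {c, d}  B2 = {a, d}  B3 = {b, d}  B4 = {c, f}  B5 = {b, e}
Tree: B1–B2, B1–B3, B1–B4, B3–B5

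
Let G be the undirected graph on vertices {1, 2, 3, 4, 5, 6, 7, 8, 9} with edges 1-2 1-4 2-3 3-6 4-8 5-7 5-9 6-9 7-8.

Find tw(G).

2

A width-2 tree decomposition is:
Bags: B1 = {2, 3, 6}  B2 = {1, 2, 6}  B3 = {1, 4, 6}  B4 = {4, 6, 8}  B5 = {6, 7, 8}  B6 = {5, 6, 7}  B7 = {5, 6, 9}
Tree: B1–B2, B2–B3, B3–B4, B4–B5, B5–B6, B6–B7
The largest bag has 3 vertices, giving width 2; this decomposition certifies tw(G) ≤ 2. The edges 6–3–2–1–4–8–7–5–9–6 form a cycle, so G is not a tree and its treewidth is at least 2. Combining the bounds, tw(G) = 2.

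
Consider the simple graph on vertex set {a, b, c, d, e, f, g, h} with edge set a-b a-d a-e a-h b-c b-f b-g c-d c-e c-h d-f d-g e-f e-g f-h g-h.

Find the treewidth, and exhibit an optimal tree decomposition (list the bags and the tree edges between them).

Treewidth 4.
Bags: B1 = {a, c, e, f, g}  B2 = {a, b, c, f, g}  B3 = {a, c, d, f, g}  B4 = {a, c, f, g, h}
Tree: B1–B2, B2–B3, B3–B4

The largest bag has 5 vertices, giving width 4; this decomposition certifies tw(G) ≤ 4. For the lower bound: the 5 vertex sets {c,e}, {a,b}, {d,f}, {g}, {h} are disjoint, each induces a connected subgraph, and every pair is joined by at least one edge of G. Contracting each set to a single vertex therefore yields K_{5} as a minor, and since treewidth is minor-monotone, tw(G) ≥ tw(K_{5}) = 4. The upper and lower bounds meet at 4, so that is the treewidth.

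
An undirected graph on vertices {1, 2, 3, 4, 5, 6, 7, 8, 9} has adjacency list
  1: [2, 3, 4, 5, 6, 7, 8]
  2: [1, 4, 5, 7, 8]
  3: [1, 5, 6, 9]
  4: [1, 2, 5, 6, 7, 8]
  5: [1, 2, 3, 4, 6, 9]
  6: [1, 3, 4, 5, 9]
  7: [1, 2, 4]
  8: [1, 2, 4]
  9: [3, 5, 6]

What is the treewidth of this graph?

3

A width-3 tree decomposition is:
Bags: B1 = {1, 2, 4, 7}  B2 = {1, 2, 4, 5}  B3 = {1, 2, 4, 8}  B4 = {1, 4, 5, 6}  B5 = {1, 3, 5, 6}  B6 = {3, 5, 6, 9}
Tree: B1–B2, B1–B3, B2–B4, B4–B5, B5–B6
Every bag has size at most 4, so the width is 4 − 1 = 3 and tw(G) ≤ 3. For the lower bound, the 4 vertices {1, 3, 5, 6} are pairwise adjacent, and any tree decomposition puts a clique entirely inside one bag — forcing width ≥ 3. Therefore the treewidth is 3.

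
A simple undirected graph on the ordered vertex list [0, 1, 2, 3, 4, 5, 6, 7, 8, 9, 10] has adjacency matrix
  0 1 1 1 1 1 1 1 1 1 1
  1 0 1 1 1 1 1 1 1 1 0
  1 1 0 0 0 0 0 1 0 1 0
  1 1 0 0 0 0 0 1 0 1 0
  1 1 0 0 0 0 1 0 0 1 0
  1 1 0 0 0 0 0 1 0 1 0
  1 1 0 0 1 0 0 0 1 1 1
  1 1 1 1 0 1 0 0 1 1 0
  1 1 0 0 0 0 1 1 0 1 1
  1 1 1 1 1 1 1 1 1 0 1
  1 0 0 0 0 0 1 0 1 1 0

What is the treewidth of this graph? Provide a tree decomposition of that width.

Each bag holds 5 vertices, so the decomposition has width 4, which upper-bounds the treewidth. On the other hand G contains the 5-clique {0, 1, 4, 6, 9}. A clique must lie in a single bag of any decomposition, so no decomposition can have width below 4. The upper and lower bounds meet at 4, so that is the treewidth.

Treewidth 4.
One such decomposition:
Bags: B1 = {0, 6, 8, 9, 10}  B2 = {0, 1, 6, 8, 9}  B3 = {0, 1, 7, 8, 9}  B4 = {0, 1, 3, 7, 9}  B5 = {0, 1, 4, 6, 9}  B6 = {0, 1, 5, 7, 9}  B7 = {0, 1, 2, 7, 9}
Tree: B1–B2, B2–B3, B3–B4, B2–B5, B4–B6, B3–B7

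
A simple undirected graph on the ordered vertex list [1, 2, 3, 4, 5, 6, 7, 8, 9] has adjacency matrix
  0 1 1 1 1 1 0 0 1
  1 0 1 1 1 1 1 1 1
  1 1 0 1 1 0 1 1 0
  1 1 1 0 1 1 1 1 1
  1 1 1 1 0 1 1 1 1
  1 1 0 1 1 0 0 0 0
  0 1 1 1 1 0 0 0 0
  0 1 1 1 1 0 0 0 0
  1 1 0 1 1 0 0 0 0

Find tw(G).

A width-4 tree decomposition is:
Bags: B1 = {2, 3, 4, 5, 8}  B2 = {2, 3, 4, 5, 7}  B3 = {1, 2, 3, 4, 5}  B4 = {1, 2, 4, 5, 9}  B5 = {1, 2, 4, 5, 6}
Tree: B1–B2, B2–B3, B3–B4, B4–B5
Each bag holds 5 vertices, so the decomposition has width 4, which upper-bounds the treewidth. For the lower bound, the 5 vertices {2, 3, 4, 5, 8} are pairwise adjacent, and any tree decomposition puts a clique entirely inside one bag — forcing width ≥ 4. The upper and lower bounds meet at 4, so that is the treewidth.

4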